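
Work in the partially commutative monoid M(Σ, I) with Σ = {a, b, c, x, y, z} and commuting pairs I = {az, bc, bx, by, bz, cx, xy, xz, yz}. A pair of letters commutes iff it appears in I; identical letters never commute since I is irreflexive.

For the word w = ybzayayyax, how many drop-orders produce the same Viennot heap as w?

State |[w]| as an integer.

20

piece 0:y — minimal
piece 1:b — minimal
piece 2:z — minimal
piece 3:a rests on {0:y, 1:b}
piece 4:y rests on {3:a}
piece 5:a rests on {4:y}
piece 6:y rests on {5:a}
piece 7:y rests on {6:y}
piece 8:a rests on {7:y}
piece 9:x rests on {8:a}
minimal pieces: {0:y, 1:b, 2:z}
ways to finish when only these pieces remain (= sum over removing one remaining piece with nothing left below it):
  1 left: {2}→1  {9}→1
  2 left: {2,9}→2  {8,9}→1
  3 left: {2,8,9}→3  {7,8,9}→1
  4 left: {2,7,8,9}→4  {6,7,8,9}→1
  5 left: {2,6,7,8,9}→5  {5,6,7,8,9}→1
  6 left: {2,5,6,7,8,9}→6  {4,5,6,7,8,9}→1
  7 left: {2,4,5,6,7,8,9}→7  {3,4,5,6,7,8,9}→1
  8 left: {0,3,4,5,6,7,8,9}→1  {1,3,4,5,6,7,8,9}→1  {2,3,4,5,6,7,8,9}→8
  placing 0:y first → 9 extensions
  placing 1:b first → 9 extensions
  placing 2:z first → 2 extensions
total linear extensions = 20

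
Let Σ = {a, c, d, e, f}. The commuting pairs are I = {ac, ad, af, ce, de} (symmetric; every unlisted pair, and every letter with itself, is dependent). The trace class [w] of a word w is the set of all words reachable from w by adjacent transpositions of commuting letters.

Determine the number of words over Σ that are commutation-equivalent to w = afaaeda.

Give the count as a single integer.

18

#0=a has no predecessor
#1=f has no predecessor
#2=a depends on [0:a]
#3=a depends on [2:a]
#4=e depends on [1:f, 3:a]
#5=d depends on [1:f]
#6=a depends on [4:e]
sources: [0:a, 1:f]
N(rest) = Σ N(rest − s) over sources s of rest; N(one piece) = 1:
  size 1 → [5]=1  [6]=1
  size 2 → [4,6]=1  [5,6]=2
  size 3 → [3,4,6]=1  [4,5,6]=3
  size 4 → [1,4,5,6]=3  [2,3,4,6]=1  [3,4,5,6]=4
  size 5 → [0,2,3,4,6]=1  [1,3,4,5,6]=7  [2,3,4,5,6]=5
  first=0(a) contributes 12
  first=1(f) contributes 6
|[w]| = 18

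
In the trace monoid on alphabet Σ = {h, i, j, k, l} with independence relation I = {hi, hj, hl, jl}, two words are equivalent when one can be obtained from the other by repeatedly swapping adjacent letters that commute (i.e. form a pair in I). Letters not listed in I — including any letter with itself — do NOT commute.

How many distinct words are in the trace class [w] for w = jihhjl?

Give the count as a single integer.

30

drop 0:j onto floor
drop 1:i onto {0:j}
drop 2:h onto floor
drop 3:h onto {2:h}
drop 4:j onto {1:i}
drop 5:l onto {1:i}
ground layer = {0:j, 2:h}
drop-orders for the pieces not yet dropped (sum over which currently-grounded one goes next):
  1 to go: {3} 1  {4} 1  {5} 1
  2 to go: {2,3} 1  {3,4} 2  {3,5} 2  {4,5} 2
  3 to go: {1,4,5} 2  {2,3,4} 3  {2,3,5} 3  {3,4,5} 6
  4 to go: {0,1,4,5} 2  {1,3,4,5} 8  {2,3,4,5} 12
  if 0:j drops first: 20 orders
  if 2:h drops first: 10 orders
heap linearizations: 30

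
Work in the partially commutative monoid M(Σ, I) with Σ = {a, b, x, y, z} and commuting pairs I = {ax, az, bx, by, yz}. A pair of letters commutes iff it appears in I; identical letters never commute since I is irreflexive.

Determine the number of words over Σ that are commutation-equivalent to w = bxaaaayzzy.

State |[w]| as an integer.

108

piece 0:b — minimal
piece 1:x — minimal
piece 2:a rests on {0:b}
piece 3:a rests on {2:a}
piece 4:a rests on {3:a}
piece 5:a rests on {4:a}
piece 6:y rests on {1:x, 5:a}
piece 7:z rests on {0:b, 1:x}
piece 8:z rests on {7:z}
piece 9:y rests on {6:y}
minimal pieces: {0:b, 1:x}
ways to finish when only these pieces remain (= sum over removing one remaining piece with nothing left below it):
  1 left: {8}→1  {9}→1
  2 left: {6,9}→1  {7,8}→1  {8,9}→2
  3 left: {5,6,9}→1  {6,8,9}→3  {7,8,9}→3
  4 left: {4,5,6,9}→1  {5,6,8,9}→4  {6,7,8,9}→6
  5 left: {1,6,7,8,9}→6  {3,4,5,6,9}→1  {4,5,6,8,9}→5  {5,6,7,8,9}→10
  6 left: {1,5,6,7,8,9}→16  {2,3,4,5,6,9}→1  {3,4,5,6,8,9}→6  {4,5,6,7,8,9}→15
  7 left: {1,4,5,6,7,8,9}→31  {2,3,4,5,6,8,9}→7  {3,4,5,6,7,8,9}→21
  8 left: {1,3,4,5,6,7,8,9}→52  {2,3,4,5,6,7,8,9}→28
  placing 0:b first → 80 extensions
  placing 1:x first → 28 extensions
total linear extensions = 108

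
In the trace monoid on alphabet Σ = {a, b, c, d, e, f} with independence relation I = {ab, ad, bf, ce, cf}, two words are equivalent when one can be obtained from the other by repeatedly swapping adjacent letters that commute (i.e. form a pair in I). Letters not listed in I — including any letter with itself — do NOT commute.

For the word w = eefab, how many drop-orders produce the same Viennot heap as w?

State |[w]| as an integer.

0(e) covers ∅
1(e) covers 0:e
2(f) covers 1:e
3(a) covers 2:f
4(b) covers 1:e
floor of heap: 0:e
completions by unplaced set U, small U first (add the entries for U minus each lowest piece of U):
  |U|=1: {3}:1  {4}:1
  |U|=2: {2,3}:1  {3,4}:2
  |U|=3: {2,3,4}:3
  start at 0(e): 3

3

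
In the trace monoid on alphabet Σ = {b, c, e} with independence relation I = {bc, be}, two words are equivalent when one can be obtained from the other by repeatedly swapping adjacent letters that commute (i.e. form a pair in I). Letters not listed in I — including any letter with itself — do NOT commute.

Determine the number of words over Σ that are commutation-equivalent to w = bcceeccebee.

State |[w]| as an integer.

55

drop 0:b onto floor
drop 1:c onto floor
drop 2:c onto {1:c}
drop 3:e onto {2:c}
drop 4:e onto {3:e}
drop 5:c onto {4:e}
drop 6:c onto {5:c}
drop 7:e onto {6:c}
drop 8:b onto {0:b}
drop 9:e onto {7:e}
drop 10:e onto {9:e}
ground layer = {0:b, 1:c}
drop-orders for the pieces not yet dropped (sum over which currently-grounded one goes next):
  1 to go: {8} 1  {10} 1
  2 to go: {0,8} 1  {8,10} 2  {9,10} 1
  3 to go: {0,8,10} 3  {7,9,10} 1  {8,9,10} 3
  4 to go: {0,8,9,10} 6  {6,7,9,10} 1  {7,8,9,10} 4
  5 to go: {0,7,8,9,10} 10  {5,6,7,9,10} 1  {6,7,8,9,10} 5
  6 to go: {0,6,7,8,9,10} 15  {4,5,6,7,9,10} 1  {5,6,7,8,9,10} 6
  7 to go: {0,5,6,7,8,9,10} 21  {3,4,5,6,7,9,10} 1  {4,5,6,7,8,9,10} 7
  8 to go: {0,4,5,6,7,8,9,10} 28  {2,3,4,5,6,7,9,10} 1  {3,4,5,6,7,8,9,10} 8
  9 to go: {0,3,4,5,6,7,8,9,10} 36  {1,2,3,4,5,6,7,9,10} 1  {2,3,4,5,6,7,8,9,10} 9
  if 0:b drops first: 10 orders
  if 1:c drops first: 45 orders
heap linearizations: 55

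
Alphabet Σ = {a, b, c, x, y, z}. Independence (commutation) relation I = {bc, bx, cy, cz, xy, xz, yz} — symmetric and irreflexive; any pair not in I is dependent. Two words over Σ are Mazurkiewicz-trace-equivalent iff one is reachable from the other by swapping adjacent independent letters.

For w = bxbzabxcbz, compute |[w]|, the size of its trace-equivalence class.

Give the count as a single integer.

40

#0=b has no predecessor
#1=x has no predecessor
#2=b depends on [0:b]
#3=z depends on [2:b]
#4=a depends on [1:x, 3:z]
#5=b depends on [4:a]
#6=x depends on [4:a]
#7=c depends on [6:x]
#8=b depends on [5:b]
#9=z depends on [8:b]
sources: [0:b, 1:x]
N(rest) = Σ N(rest − s) over sources s of rest; N(one piece) = 1:
  size 1 → [7]=1  [9]=1
  size 2 → [6,7]=1  [7,9]=2  [8,9]=1
  size 3 → [5,8,9]=1  [6,7,9]=3  [7,8,9]=3
  size 4 → [5,7,8,9]=4  [6,7,8,9]=6
  size 5 → [5,6,7,8,9]=10
  size 6 → [4,5,6,7,8,9]=10
  size 7 → [1,4,5,6,7,8,9]=10  [3,4,5,6,7,8,9]=10
  size 8 → [1,3,4,5,6,7,8,9]=20  [2,3,4,5,6,7,8,9]=10
  first=0(b) contributes 30
  first=1(x) contributes 10
|[w]| = 40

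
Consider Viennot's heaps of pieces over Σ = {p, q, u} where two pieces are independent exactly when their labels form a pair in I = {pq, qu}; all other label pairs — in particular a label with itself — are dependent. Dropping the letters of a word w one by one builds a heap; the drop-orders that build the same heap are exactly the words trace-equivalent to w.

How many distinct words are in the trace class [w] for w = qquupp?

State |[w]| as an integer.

15

0(q) covers ∅
1(q) covers 0:q
2(u) covers ∅
3(u) covers 2:u
4(p) covers 3:u
5(p) covers 4:p
floor of heap: 0:q, 2:u
completions by unplaced set U, small U first (add the entries for U minus each lowest piece of U):
  |U|=1: {1}:1  {5}:1
  |U|=2: {0,1}:1  {1,5}:2  {4,5}:1
  |U|=3: {0,1,5}:3  {1,4,5}:3  {3,4,5}:1
  |U|=4: {0,1,4,5}:6  {1,3,4,5}:4  {2,3,4,5}:1
  start at 0(q): 5
  start at 2(u): 10
sum over floor = 15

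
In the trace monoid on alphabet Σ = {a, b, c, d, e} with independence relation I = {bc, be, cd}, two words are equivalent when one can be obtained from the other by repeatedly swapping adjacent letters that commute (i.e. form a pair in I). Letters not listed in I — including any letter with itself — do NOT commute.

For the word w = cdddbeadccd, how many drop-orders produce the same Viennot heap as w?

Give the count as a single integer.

drop 0:c onto floor
drop 1:d onto floor
drop 2:d onto {1:d}
drop 3:d onto {2:d}
drop 4:b onto {3:d}
drop 5:e onto {0:c, 3:d}
drop 6:a onto {4:b, 5:e}
drop 7:d onto {6:a}
drop 8:c onto {6:a}
drop 9:c onto {8:c}
drop 10:d onto {7:d}
ground layer = {0:c, 1:d}
drop-orders for the pieces not yet dropped (sum over which currently-grounded one goes next):
  1 to go: {9} 1  {10} 1
  2 to go: {7,10} 1  {8,9} 1  {9,10} 2
  3 to go: {7,9,10} 3  {8,9,10} 3
  4 to go: {7,8,9,10} 6
  5 to go: {6,7,8,9,10} 6
  6 to go: {4,6,7,8,9,10} 6  {5,6,7,8,9,10} 6
  7 to go: {0,5,6,7,8,9,10} 6  {4,5,6,7,8,9,10} 12
  8 to go: {0,4,5,6,7,8,9,10} 18  {3,4,5,6,7,8,9,10} 12
  9 to go: {0,3,4,5,6,7,8,9,10} 30  {2,3,4,5,6,7,8,9,10} 12
  if 0:c drops first: 12 orders
  if 1:d drops first: 42 orders
heap linearizations: 54

54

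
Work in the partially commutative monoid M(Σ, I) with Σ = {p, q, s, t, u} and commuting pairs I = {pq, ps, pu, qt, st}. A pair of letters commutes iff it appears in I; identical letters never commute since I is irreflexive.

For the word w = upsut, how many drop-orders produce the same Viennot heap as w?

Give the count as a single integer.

4

drop 0:u onto floor
drop 1:p onto floor
drop 2:s onto {0:u}
drop 3:u onto {2:s}
drop 4:t onto {1:p, 3:u}
ground layer = {0:u, 1:p}
drop-orders for the pieces not yet dropped (sum over which currently-grounded one goes next):
  1 to go: {4} 1
  2 to go: {1,4} 1  {3,4} 1
  3 to go: {1,3,4} 2  {2,3,4} 1
  if 0:u drops first: 3 orders
  if 1:p drops first: 1 orders
heap linearizations: 4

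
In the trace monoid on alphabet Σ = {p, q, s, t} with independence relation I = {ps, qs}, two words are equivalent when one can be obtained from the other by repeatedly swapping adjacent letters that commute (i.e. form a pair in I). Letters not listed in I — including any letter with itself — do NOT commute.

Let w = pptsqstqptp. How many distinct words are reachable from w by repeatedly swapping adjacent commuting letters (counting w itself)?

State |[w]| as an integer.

#0=p has no predecessor
#1=p depends on [0:p]
#2=t depends on [1:p]
#3=s depends on [2:t]
#4=q depends on [2:t]
#5=s depends on [3:s]
#6=t depends on [4:q, 5:s]
#7=q depends on [6:t]
#8=p depends on [7:q]
#9=t depends on [8:p]
#10=p depends on [9:t]
sources: [0:p]
N(rest) = Σ N(rest − s) over sources s of rest; N(one piece) = 1:
  size 1 → [10]=1
  size 2 → [9,10]=1
  size 3 → [8,9,10]=1
  size 4 → [7,8,9,10]=1
  size 5 → [6,7,8,9,10]=1
  size 6 → [4,6,7,8,9,10]=1  [5,6,7,8,9,10]=1
  size 7 → [3,5,6,7,8,9,10]=1  [4,5,6,7,8,9,10]=2
  size 8 → [3,4,5,6,7,8,9,10]=3
  size 9 → [2,3,4,5,6,7,8,9,10]=3
  first=0(p) contributes 3

3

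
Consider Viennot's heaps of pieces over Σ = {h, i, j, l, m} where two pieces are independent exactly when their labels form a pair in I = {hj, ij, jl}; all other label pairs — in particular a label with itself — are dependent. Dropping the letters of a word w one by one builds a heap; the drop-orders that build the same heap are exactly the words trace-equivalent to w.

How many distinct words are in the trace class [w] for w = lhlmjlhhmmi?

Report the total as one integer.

4

#0=l has no predecessor
#1=h depends on [0:l]
#2=l depends on [1:h]
#3=m depends on [2:l]
#4=j depends on [3:m]
#5=l depends on [3:m]
#6=h depends on [5:l]
#7=h depends on [6:h]
#8=m depends on [4:j, 7:h]
#9=m depends on [8:m]
#10=i depends on [9:m]
sources: [0:l]
N(rest) = Σ N(rest − s) over sources s of rest; N(one piece) = 1:
  size 1 → [10]=1
  size 2 → [9,10]=1
  size 3 → [8,9,10]=1
  size 4 → [4,8,9,10]=1  [7,8,9,10]=1
  size 5 → [4,7,8,9,10]=2  [6,7,8,9,10]=1
  size 6 → [4,6,7,8,9,10]=3  [5,6,7,8,9,10]=1
  size 7 → [4,5,6,7,8,9,10]=4
  size 8 → [3,4,5,6,7,8,9,10]=4
  size 9 → [2,3,4,5,6,7,8,9,10]=4
  first=0(l) contributes 4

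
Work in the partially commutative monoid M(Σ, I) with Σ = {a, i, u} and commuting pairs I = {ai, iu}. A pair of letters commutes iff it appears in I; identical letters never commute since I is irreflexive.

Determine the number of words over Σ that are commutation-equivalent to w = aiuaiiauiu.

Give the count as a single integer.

piece 0:a — minimal
piece 1:i — minimal
piece 2:u rests on {0:a}
piece 3:a rests on {2:u}
piece 4:i rests on {1:i}
piece 5:i rests on {4:i}
piece 6:a rests on {3:a}
piece 7:u rests on {6:a}
piece 8:i rests on {5:i}
piece 9:u rests on {7:u}
minimal pieces: {0:a, 1:i}
ways to finish when only these pieces remain (= sum over removing one remaining piece with nothing left below it):
  1 left: {8}→1  {9}→1
  2 left: {5,8}→1  {7,9}→1  {8,9}→2
  3 left: {4,5,8}→1  {5,8,9}→3  {6,7,9}→1  {7,8,9}→3
  4 left: {1,4,5,8}→1  {3,6,7,9}→1  {4,5,8,9}→4  {5,7,8,9}→6  {6,7,8,9}→4
  5 left: {1,4,5,8,9}→5  {2,3,6,7,9}→1  {3,6,7,8,9}→5  {4,5,7,8,9}→10  {5,6,7,8,9}→10
  6 left: {0,2,3,6,7,9}→1  {1,4,5,7,8,9}→15  {2,3,6,7,8,9}→6  {3,5,6,7,8,9}→15  {4,5,6,7,8,9}→20
  7 left: {0,2,3,6,7,8,9}→7  {1,4,5,6,7,8,9}→35  {2,3,5,6,7,8,9}→21  {3,4,5,6,7,8,9}→35
  8 left: {0,2,3,5,6,7,8,9}→28  {1,3,4,5,6,7,8,9}→70  {2,3,4,5,6,7,8,9}→56
  placing 0:a first → 126 extensions
  placing 1:i first → 84 extensions
total linear extensions = 210

210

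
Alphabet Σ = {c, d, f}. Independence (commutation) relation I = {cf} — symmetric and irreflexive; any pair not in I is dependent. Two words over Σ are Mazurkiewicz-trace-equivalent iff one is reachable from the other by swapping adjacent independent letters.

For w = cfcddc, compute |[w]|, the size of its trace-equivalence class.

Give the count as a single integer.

3

drop 0:c onto floor
drop 1:f onto floor
drop 2:c onto {0:c}
drop 3:d onto {1:f, 2:c}
drop 4:d onto {3:d}
drop 5:c onto {4:d}
ground layer = {0:c, 1:f}
drop-orders for the pieces not yet dropped (sum over which currently-grounded one goes next):
  1 to go: {5} 1
  2 to go: {4,5} 1
  3 to go: {3,4,5} 1
  4 to go: {1,3,4,5} 1  {2,3,4,5} 1
  if 0:c drops first: 2 orders
  if 1:f drops first: 1 orders
heap linearizations: 3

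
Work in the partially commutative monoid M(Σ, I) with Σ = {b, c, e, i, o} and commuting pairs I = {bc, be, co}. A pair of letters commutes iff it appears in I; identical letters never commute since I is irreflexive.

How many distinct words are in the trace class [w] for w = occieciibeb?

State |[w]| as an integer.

0(o) covers ∅
1(c) covers ∅
2(c) covers 1:c
3(i) covers 0:o, 2:c
4(e) covers 3:i
5(c) covers 4:e
6(i) covers 5:c
7(i) covers 6:i
8(b) covers 7:i
9(e) covers 7:i
10(b) covers 8:b
floor of heap: 0:o, 1:c
completions by unplaced set U, small U first (add the entries for U minus each lowest piece of U):
  |U|=1: {9}:1  {10}:1
  |U|=2: {8,10}:1  {9,10}:2
  |U|=3: {8,9,10}:3
  |U|=4: {7,8,9,10}:3
  |U|=5: {6,7,8,9,10}:3
  |U|=6: {5,6,7,8,9,10}:3
  |U|=7: {4,5,6,7,8,9,10}:3
  |U|=8: {3,4,5,6,7,8,9,10}:3
  |U|=9: {0,3,4,5,6,7,8,9,10}:3  {2,3,4,5,6,7,8,9,10}:3
  start at 0(o): 3
  start at 1(c): 6
sum over floor = 9

9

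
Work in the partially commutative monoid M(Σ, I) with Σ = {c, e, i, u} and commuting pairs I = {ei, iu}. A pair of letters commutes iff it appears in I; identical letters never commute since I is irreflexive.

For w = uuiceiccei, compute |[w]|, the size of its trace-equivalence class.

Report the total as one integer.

12

0(u) covers ∅
1(u) covers 0:u
2(i) covers ∅
3(c) covers 1:u, 2:i
4(e) covers 3:c
5(i) covers 3:c
6(c) covers 4:e, 5:i
7(c) covers 6:c
8(e) covers 7:c
9(i) covers 7:c
floor of heap: 0:u, 2:i
completions by unplaced set U, small U first (add the entries for U minus each lowest piece of U):
  |U|=1: {8}:1  {9}:1
  |U|=2: {8,9}:2
  |U|=3: {7,8,9}:2
  |U|=4: {6,7,8,9}:2
  |U|=5: {4,6,7,8,9}:2  {5,6,7,8,9}:2
  |U|=6: {4,5,6,7,8,9}:4
  |U|=7: {3,4,5,6,7,8,9}:4
  |U|=8: {1,3,4,5,6,7,8,9}:4  {2,3,4,5,6,7,8,9}:4
  start at 0(u): 8
  start at 2(i): 4
sum over floor = 12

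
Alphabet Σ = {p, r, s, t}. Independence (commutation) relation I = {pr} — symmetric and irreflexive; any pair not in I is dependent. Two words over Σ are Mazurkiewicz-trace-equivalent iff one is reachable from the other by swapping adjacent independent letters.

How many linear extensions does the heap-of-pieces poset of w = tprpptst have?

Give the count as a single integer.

4

drop 0:t onto floor
drop 1:p onto {0:t}
drop 2:r onto {0:t}
drop 3:p onto {1:p}
drop 4:p onto {3:p}
drop 5:t onto {2:r, 4:p}
drop 6:s onto {5:t}
drop 7:t onto {6:s}
ground layer = {0:t}
drop-orders for the pieces not yet dropped (sum over which currently-grounded one goes next):
  1 to go: {7} 1
  2 to go: {6,7} 1
  3 to go: {5,6,7} 1
  4 to go: {2,5,6,7} 1  {4,5,6,7} 1
  5 to go: {2,4,5,6,7} 2  {3,4,5,6,7} 1
  6 to go: {1,3,4,5,6,7} 1  {2,3,4,5,6,7} 3
  if 0:t drops first: 4 orders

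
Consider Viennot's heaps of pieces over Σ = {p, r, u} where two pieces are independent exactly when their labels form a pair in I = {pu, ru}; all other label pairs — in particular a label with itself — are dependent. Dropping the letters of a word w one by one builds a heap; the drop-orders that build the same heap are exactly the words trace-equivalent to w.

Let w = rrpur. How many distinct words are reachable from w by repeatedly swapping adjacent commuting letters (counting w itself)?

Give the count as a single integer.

#0=r has no predecessor
#1=r depends on [0:r]
#2=p depends on [1:r]
#3=u has no predecessor
#4=r depends on [2:p]
sources: [0:r, 3:u]
N(rest) = Σ N(rest − s) over sources s of rest; N(one piece) = 1:
  size 1 → [3]=1  [4]=1
  size 2 → [2,4]=1  [3,4]=2
  size 3 → [1,2,4]=1  [2,3,4]=3
  first=0(r) contributes 4
  first=3(u) contributes 1
|[w]| = 5

5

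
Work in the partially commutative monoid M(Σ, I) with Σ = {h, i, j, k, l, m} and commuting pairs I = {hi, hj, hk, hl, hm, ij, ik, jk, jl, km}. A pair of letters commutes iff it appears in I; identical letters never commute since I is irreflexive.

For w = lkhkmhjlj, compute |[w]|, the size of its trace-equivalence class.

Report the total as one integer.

684

#0=l has no predecessor
#1=k depends on [0:l]
#2=h has no predecessor
#3=k depends on [1:k]
#4=m depends on [0:l]
#5=h depends on [2:h]
#6=j depends on [4:m]
#7=l depends on [3:k, 4:m]
#8=j depends on [6:j]
sources: [0:l, 2:h]
N(rest) = Σ N(rest − s) over sources s of rest; N(one piece) = 1:
  size 1 → [5]=1  [7]=1  [8]=1
  size 2 → [2,5]=1  [3,7]=1  [5,7]=2  [5,8]=2  [6,8]=1  [7,8]=2
  size 3 → [1,3,7]=1  [2,5,7]=3  [2,5,8]=3  [3,5,7]=3  [3,7,8]=3  [5,6,8]=3  [5,7,8]=6  [6,7,8]=3
  size 4 → [1,3,5,7]=4  [1,3,7,8]=4  [2,3,5,7]=6  [2,5,6,8]=6  [2,5,7,8]=12  [3,5,7,8]=12  [3,6,7,8]=6  [4,6,7,8]=3  [5,6,7,8]=12
  size 5 → [1,2,3,5,7]=10  [1,3,5,7,8]=20  [1,3,6,7,8]=10  [2,3,5,7,8]=30  [2,5,6,7,8]=30  [3,4,6,7,8]=9  [3,5,6,7,8]=30  [4,5,6,7,8]=15
  size 6 → [1,2,3,5,7,8]=60  [1,3,4,6,7,8]=19  [1,3,5,6,7,8]=60  [2,3,5,6,7,8]=90  [2,4,5,6,7,8]=45  [3,4,5,6,7,8]=54
  size 7 → [0,1,3,4,6,7,8]=19  [1,2,3,5,6,7,8]=210  [1,3,4,5,6,7,8]=133  [2,3,4,5,6,7,8]=189
  first=0(l) contributes 532
  first=2(h) contributes 152
|[w]| = 684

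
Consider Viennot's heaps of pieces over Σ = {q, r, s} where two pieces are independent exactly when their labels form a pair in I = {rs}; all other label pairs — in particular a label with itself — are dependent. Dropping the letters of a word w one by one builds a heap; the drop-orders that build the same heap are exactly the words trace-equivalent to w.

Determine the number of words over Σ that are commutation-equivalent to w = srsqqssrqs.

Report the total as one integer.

9

0(s) covers ∅
1(r) covers ∅
2(s) covers 0:s
3(q) covers 1:r, 2:s
4(q) covers 3:q
5(s) covers 4:q
6(s) covers 5:s
7(r) covers 4:q
8(q) covers 6:s, 7:r
9(s) covers 8:q
floor of heap: 0:s, 1:r
completions by unplaced set U, small U first (add the entries for U minus each lowest piece of U):
  |U|=1: {9}:1
  |U|=2: {8,9}:1
  |U|=3: {6,8,9}:1  {7,8,9}:1
  |U|=4: {5,6,8,9}:1  {6,7,8,9}:2
  |U|=5: {5,6,7,8,9}:3
  |U|=6: {4,5,6,7,8,9}:3
  |U|=7: {3,4,5,6,7,8,9}:3
  |U|=8: {1,3,4,5,6,7,8,9}:3  {2,3,4,5,6,7,8,9}:3
  start at 0(s): 6
  start at 1(r): 3
sum over floor = 9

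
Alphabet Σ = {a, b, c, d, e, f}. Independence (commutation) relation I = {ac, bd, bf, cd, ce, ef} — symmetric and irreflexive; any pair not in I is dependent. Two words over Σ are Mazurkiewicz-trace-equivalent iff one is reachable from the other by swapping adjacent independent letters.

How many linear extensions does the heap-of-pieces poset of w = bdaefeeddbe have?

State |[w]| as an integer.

#0=b has no predecessor
#1=d has no predecessor
#2=a depends on [0:b, 1:d]
#3=e depends on [2:a]
#4=f depends on [2:a]
#5=e depends on [3:e]
#6=e depends on [5:e]
#7=d depends on [4:f, 6:e]
#8=d depends on [7:d]
#9=b depends on [6:e]
#10=e depends on [8:d, 9:b]
sources: [0:b, 1:d]
N(rest) = Σ N(rest − s) over sources s of rest; N(one piece) = 1:
  size 1 → [10]=1
  size 2 → [8,10]=1  [9,10]=1
  size 3 → [7,8,10]=1  [8,9,10]=2
  size 4 → [4,7,8,10]=1  [7,8,9,10]=3
  size 5 → [4,7,8,9,10]=4  [6,7,8,9,10]=3
  size 6 → [4,6,7,8,9,10]=7  [5,6,7,8,9,10]=3
  size 7 → [3,5,6,7,8,9,10]=3  [4,5,6,7,8,9,10]=10
  size 8 → [3,4,5,6,7,8,9,10]=13
  size 9 → [2,3,4,5,6,7,8,9,10]=13
  first=0(b) contributes 13
  first=1(d) contributes 13
|[w]| = 26

26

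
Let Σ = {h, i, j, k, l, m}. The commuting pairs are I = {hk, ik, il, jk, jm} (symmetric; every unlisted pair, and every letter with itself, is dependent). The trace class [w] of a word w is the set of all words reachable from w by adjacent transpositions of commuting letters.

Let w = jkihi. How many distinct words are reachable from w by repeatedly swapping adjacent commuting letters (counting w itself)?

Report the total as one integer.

5

drop 0:j onto floor
drop 1:k onto floor
drop 2:i onto {0:j}
drop 3:h onto {2:i}
drop 4:i onto {3:h}
ground layer = {0:j, 1:k}
drop-orders for the pieces not yet dropped (sum over which currently-grounded one goes next):
  1 to go: {1} 1  {4} 1
  2 to go: {1,4} 2  {3,4} 1
  3 to go: {1,3,4} 3  {2,3,4} 1
  if 0:j drops first: 4 orders
  if 1:k drops first: 1 orders
heap linearizations: 5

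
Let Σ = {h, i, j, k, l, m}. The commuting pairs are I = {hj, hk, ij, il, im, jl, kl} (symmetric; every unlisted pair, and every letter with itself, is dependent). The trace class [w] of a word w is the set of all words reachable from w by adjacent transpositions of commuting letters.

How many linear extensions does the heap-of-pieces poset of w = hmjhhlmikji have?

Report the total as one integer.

28

0(h) covers ∅
1(m) covers 0:h
2(j) covers 1:m
3(h) covers 1:m
4(h) covers 3:h
5(l) covers 4:h
6(m) covers 2:j, 5:l
7(i) covers 4:h
8(k) covers 6:m, 7:i
9(j) covers 8:k
10(i) covers 8:k
floor of heap: 0:h
completions by unplaced set U, small U first (add the entries for U minus each lowest piece of U):
  |U|=1: {9}:1  {10}:1
  |U|=2: {9,10}:2
  |U|=3: {8,9,10}:2
  |U|=4: {6,8,9,10}:2  {7,8,9,10}:2
  |U|=5: {2,6,8,9,10}:2  {5,6,8,9,10}:2  {6,7,8,9,10}:4
  |U|=6: {2,5,6,8,9,10}:4  {2,6,7,8,9,10}:6  {5,6,7,8,9,10}:6
  |U|=7: {2,5,6,7,8,9,10}:16  {4,5,6,7,8,9,10}:6
  |U|=8: {2,4,5,6,7,8,9,10}:22  {3,4,5,6,7,8,9,10}:6
  |U|=9: {2,3,4,5,6,7,8,9,10}:28
  start at 0(h): 28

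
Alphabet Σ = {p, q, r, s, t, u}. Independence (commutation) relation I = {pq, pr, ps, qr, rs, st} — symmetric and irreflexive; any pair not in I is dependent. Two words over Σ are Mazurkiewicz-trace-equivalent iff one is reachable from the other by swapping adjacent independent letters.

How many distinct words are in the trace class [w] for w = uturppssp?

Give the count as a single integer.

60

piece 0:u — minimal
piece 1:t rests on {0:u}
piece 2:u rests on {1:t}
piece 3:r rests on {2:u}
piece 4:p rests on {2:u}
piece 5:p rests on {4:p}
piece 6:s rests on {2:u}
piece 7:s rests on {6:s}
piece 8:p rests on {5:p}
minimal pieces: {0:u}
ways to finish when only these pieces remain (= sum over removing one remaining piece with nothing left below it):
  1 left: {3}→1  {7}→1  {8}→1
  2 left: {3,7}→2  {3,8}→2  {5,8}→1  {6,7}→1  {7,8}→2
  3 left: {3,5,8}→3  {3,6,7}→3  {3,7,8}→6  {4,5,8}→1  {5,7,8}→3  {6,7,8}→3
  4 left: {3,4,5,8}→4  {3,5,7,8}→12  {3,6,7,8}→12  {4,5,7,8}→4  {5,6,7,8}→6
  5 left: {3,4,5,7,8}→20  {3,5,6,7,8}→30  {4,5,6,7,8}→10
  6 left: {3,4,5,6,7,8}→60
  7 left: {2,3,4,5,6,7,8}→60
  placing 0:u first → 60 extensions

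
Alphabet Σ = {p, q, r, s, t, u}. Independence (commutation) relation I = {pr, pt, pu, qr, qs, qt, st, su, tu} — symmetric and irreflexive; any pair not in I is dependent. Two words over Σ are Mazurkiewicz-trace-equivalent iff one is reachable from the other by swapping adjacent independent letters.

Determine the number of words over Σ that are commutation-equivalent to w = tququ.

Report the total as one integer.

drop 0:t onto floor
drop 1:q onto floor
drop 2:u onto {1:q}
drop 3:q onto {2:u}
drop 4:u onto {3:q}
ground layer = {0:t, 1:q}
drop-orders for the pieces not yet dropped (sum over which currently-grounded one goes next):
  1 to go: {0} 1  {4} 1
  2 to go: {0,4} 2  {3,4} 1
  3 to go: {0,3,4} 3  {2,3,4} 1
  if 0:t drops first: 1 orders
  if 1:q drops first: 4 orders
heap linearizations: 5

5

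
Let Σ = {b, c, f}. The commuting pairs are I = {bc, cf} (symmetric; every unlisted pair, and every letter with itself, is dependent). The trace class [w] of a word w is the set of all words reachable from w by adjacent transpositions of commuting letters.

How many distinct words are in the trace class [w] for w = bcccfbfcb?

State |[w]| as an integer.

0(b) covers ∅
1(c) covers ∅
2(c) covers 1:c
3(c) covers 2:c
4(f) covers 0:b
5(b) covers 4:f
6(f) covers 5:b
7(c) covers 3:c
8(b) covers 6:f
floor of heap: 0:b, 1:c
completions by unplaced set U, small U first (add the entries for U minus each lowest piece of U):
  |U|=1: {7}:1  {8}:1
  |U|=2: {3,7}:1  {6,8}:1  {7,8}:2
  |U|=3: {2,3,7}:1  {3,7,8}:3  {5,6,8}:1  {6,7,8}:3
  |U|=4: {1,2,3,7}:1  {2,3,7,8}:4  {3,6,7,8}:6  {4,5,6,8}:1  {5,6,7,8}:4
  |U|=5: {0,4,5,6,8}:1  {1,2,3,7,8}:5  {2,3,6,7,8}:10  {3,5,6,7,8}:10  {4,5,6,7,8}:5
  |U|=6: {0,4,5,6,7,8}:6  {1,2,3,6,7,8}:15  {2,3,5,6,7,8}:20  {3,4,5,6,7,8}:15
  |U|=7: {0,3,4,5,6,7,8}:21  {1,2,3,5,6,7,8}:35  {2,3,4,5,6,7,8}:35
  start at 0(b): 70
  start at 1(c): 56
sum over floor = 126

126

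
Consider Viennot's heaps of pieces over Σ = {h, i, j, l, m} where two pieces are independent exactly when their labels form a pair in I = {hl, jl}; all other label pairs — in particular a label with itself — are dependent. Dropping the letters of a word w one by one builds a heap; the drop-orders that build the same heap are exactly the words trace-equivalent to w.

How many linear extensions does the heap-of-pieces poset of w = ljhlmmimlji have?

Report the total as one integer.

piece 0:l — minimal
piece 1:j — minimal
piece 2:h rests on {1:j}
piece 3:l rests on {0:l}
piece 4:m rests on {2:h, 3:l}
piece 5:m rests on {4:m}
piece 6:i rests on {5:m}
piece 7:m rests on {6:i}
piece 8:l rests on {7:m}
piece 9:j rests on {7:m}
piece 10:i rests on {8:l, 9:j}
minimal pieces: {0:l, 1:j}
ways to finish when only these pieces remain (= sum over removing one remaining piece with nothing left below it):
  1 left: {10}→1
  2 left: {8,10}→1  {9,10}→1
  3 left: {8,9,10}→2
  4 left: {7,8,9,10}→2
  5 left: {6,7,8,9,10}→2
  6 left: {5,6,7,8,9,10}→2
  7 left: {4,5,6,7,8,9,10}→2
  8 left: {2,4,5,6,7,8,9,10}→2  {3,4,5,6,7,8,9,10}→2
  9 left: {0,3,4,5,6,7,8,9,10}→2  {1,2,4,5,6,7,8,9,10}→2  {2,3,4,5,6,7,8,9,10}→4
  placing 0:l first → 6 extensions
  placing 1:j first → 6 extensions
total linear extensions = 12

12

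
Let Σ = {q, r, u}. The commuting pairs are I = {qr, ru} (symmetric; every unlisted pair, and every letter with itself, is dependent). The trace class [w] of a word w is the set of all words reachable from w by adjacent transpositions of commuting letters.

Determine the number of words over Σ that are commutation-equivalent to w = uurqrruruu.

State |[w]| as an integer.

0(u) covers ∅
1(u) covers 0:u
2(r) covers ∅
3(q) covers 1:u
4(r) covers 2:r
5(r) covers 4:r
6(u) covers 3:q
7(r) covers 5:r
8(u) covers 6:u
9(u) covers 8:u
floor of heap: 0:u, 2:r
completions by unplaced set U, small U first (add the entries for U minus each lowest piece of U):
  |U|=1: {7}:1  {9}:1
  |U|=2: {5,7}:1  {7,9}:2  {8,9}:1
  |U|=3: {4,5,7}:1  {5,7,9}:3  {6,8,9}:1  {7,8,9}:3
  |U|=4: {2,4,5,7}:1  {3,6,8,9}:1  {4,5,7,9}:4  {5,7,8,9}:6  {6,7,8,9}:4
  |U|=5: {1,3,6,8,9}:1  {2,4,5,7,9}:5  {3,6,7,8,9}:5  {4,5,7,8,9}:10  {5,6,7,8,9}:10
  |U|=6: {0,1,3,6,8,9}:1  {1,3,6,7,8,9}:6  {2,4,5,7,8,9}:15  {3,5,6,7,8,9}:15  {4,5,6,7,8,9}:20
  |U|=7: {0,1,3,6,7,8,9}:7  {1,3,5,6,7,8,9}:21  {2,4,5,6,7,8,9}:35  {3,4,5,6,7,8,9}:35
  |U|=8: {0,1,3,5,6,7,8,9}:28  {1,3,4,5,6,7,8,9}:56  {2,3,4,5,6,7,8,9}:70
  start at 0(u): 126
  start at 2(r): 84
sum over floor = 210

210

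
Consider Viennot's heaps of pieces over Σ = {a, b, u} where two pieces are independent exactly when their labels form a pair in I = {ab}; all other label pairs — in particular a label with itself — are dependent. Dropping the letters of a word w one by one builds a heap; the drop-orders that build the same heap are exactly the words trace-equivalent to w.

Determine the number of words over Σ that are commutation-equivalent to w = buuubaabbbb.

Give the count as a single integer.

21

#0=b has no predecessor
#1=u depends on [0:b]
#2=u depends on [1:u]
#3=u depends on [2:u]
#4=b depends on [3:u]
#5=a depends on [3:u]
#6=a depends on [5:a]
#7=b depends on [4:b]
#8=b depends on [7:b]
#9=b depends on [8:b]
#10=b depends on [9:b]
sources: [0:b]
N(rest) = Σ N(rest − s) over sources s of rest; N(one piece) = 1:
  size 1 → [6]=1  [10]=1
  size 2 → [5,6]=1  [6,10]=2  [9,10]=1
  size 3 → [5,6,10]=3  [6,9,10]=3  [8,9,10]=1
  size 4 → [5,6,9,10]=6  [6,8,9,10]=4  [7,8,9,10]=1
  size 5 → [4,7,8,9,10]=1  [5,6,8,9,10]=10  [6,7,8,9,10]=5
  size 6 → [4,6,7,8,9,10]=6  [5,6,7,8,9,10]=15
  size 7 → [4,5,6,7,8,9,10]=21
  size 8 → [3,4,5,6,7,8,9,10]=21
  size 9 → [2,3,4,5,6,7,8,9,10]=21
  first=0(b) contributes 21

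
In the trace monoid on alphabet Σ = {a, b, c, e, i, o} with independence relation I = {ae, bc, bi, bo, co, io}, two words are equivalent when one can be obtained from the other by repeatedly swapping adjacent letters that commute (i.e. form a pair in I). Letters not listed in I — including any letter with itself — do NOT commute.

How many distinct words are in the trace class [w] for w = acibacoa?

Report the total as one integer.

drop 0:a onto floor
drop 1:c onto {0:a}
drop 2:i onto {1:c}
drop 3:b onto {0:a}
drop 4:a onto {2:i, 3:b}
drop 5:c onto {4:a}
drop 6:o onto {4:a}
drop 7:a onto {5:c, 6:o}
ground layer = {0:a}
drop-orders for the pieces not yet dropped (sum over which currently-grounded one goes next):
  1 to go: {7} 1
  2 to go: {5,7} 1  {6,7} 1
  3 to go: {5,6,7} 2
  4 to go: {4,5,6,7} 2
  5 to go: {2,4,5,6,7} 2  {3,4,5,6,7} 2
  6 to go: {1,2,4,5,6,7} 2  {2,3,4,5,6,7} 4
  if 0:a drops first: 6 orders

6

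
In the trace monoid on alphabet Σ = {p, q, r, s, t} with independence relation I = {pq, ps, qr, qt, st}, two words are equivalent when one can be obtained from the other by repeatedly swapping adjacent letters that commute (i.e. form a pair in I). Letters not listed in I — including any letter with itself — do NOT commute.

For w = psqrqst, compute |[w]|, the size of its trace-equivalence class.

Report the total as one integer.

drop 0:p onto floor
drop 1:s onto floor
drop 2:q onto {1:s}
drop 3:r onto {0:p, 1:s}
drop 4:q onto {2:q}
drop 5:s onto {3:r, 4:q}
drop 6:t onto {3:r}
ground layer = {0:p, 1:s}
drop-orders for the pieces not yet dropped (sum over which currently-grounded one goes next):
  1 to go: {5} 1  {6} 1
  2 to go: {4,5} 1  {5,6} 2
  3 to go: {2,4,5} 1  {3,5,6} 2  {4,5,6} 3
  4 to go: {0,3,5,6} 2  {2,4,5,6} 4  {3,4,5,6} 5
  5 to go: {0,3,4,5,6} 7  {2,3,4,5,6} 9
  if 0:p drops first: 9 orders
  if 1:s drops first: 16 orders
heap linearizations: 25

25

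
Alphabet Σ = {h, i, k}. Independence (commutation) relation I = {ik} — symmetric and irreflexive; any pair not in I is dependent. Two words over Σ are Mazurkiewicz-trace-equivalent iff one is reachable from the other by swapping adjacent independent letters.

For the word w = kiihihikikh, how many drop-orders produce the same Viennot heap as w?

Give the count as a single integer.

18

piece 0:k — minimal
piece 1:i — minimal
piece 2:i rests on {1:i}
piece 3:h rests on {0:k, 2:i}
piece 4:i rests on {3:h}
piece 5:h rests on {4:i}
piece 6:i rests on {5:h}
piece 7:k rests on {5:h}
piece 8:i rests on {6:i}
piece 9:k rests on {7:k}
piece 10:h rests on {8:i, 9:k}
minimal pieces: {0:k, 1:i}
ways to finish when only these pieces remain (= sum over removing one remaining piece with nothing left below it):
  1 left: {10}→1
  2 left: {8,10}→1  {9,10}→1
  3 left: {6,8,10}→1  {7,9,10}→1  {8,9,10}→2
  4 left: {6,8,9,10}→3  {7,8,9,10}→3
  5 left: {6,7,8,9,10}→6
  6 left: {5,6,7,8,9,10}→6
  7 left: {4,5,6,7,8,9,10}→6
  8 left: {3,4,5,6,7,8,9,10}→6
  9 left: {0,3,4,5,6,7,8,9,10}→6  {2,3,4,5,6,7,8,9,10}→6
  placing 0:k first → 6 extensions
  placing 1:i first → 12 extensions
total linear extensions = 18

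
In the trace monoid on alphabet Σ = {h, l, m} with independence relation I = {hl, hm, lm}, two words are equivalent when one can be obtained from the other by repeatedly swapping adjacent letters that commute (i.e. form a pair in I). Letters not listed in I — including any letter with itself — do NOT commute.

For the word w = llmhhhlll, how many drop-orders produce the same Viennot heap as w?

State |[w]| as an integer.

504

#0=l has no predecessor
#1=l depends on [0:l]
#2=m has no predecessor
#3=h has no predecessor
#4=h depends on [3:h]
#5=h depends on [4:h]
#6=l depends on [1:l]
#7=l depends on [6:l]
#8=l depends on [7:l]
sources: [0:l, 2:m, 3:h]
N(rest) = Σ N(rest − s) over sources s of rest; N(one piece) = 1:
  size 1 → [2]=1  [5]=1  [8]=1
  size 2 → [2,5]=2  [2,8]=2  [4,5]=1  [5,8]=2  [7,8]=1
  size 3 → [2,4,5]=3  [2,5,8]=6  [2,7,8]=3  [3,4,5]=1  [4,5,8]=3  [5,7,8]=3  [6,7,8]=1
  size 4 → [1,6,7,8]=1  [2,3,4,5]=4  [2,4,5,8]=12  [2,5,7,8]=12  [2,6,7,8]=4  [3,4,5,8]=4  [4,5,7,8]=6  [5,6,7,8]=4
  size 5 → [0,1,6,7,8]=1  [1,2,6,7,8]=5  [1,5,6,7,8]=5  [2,3,4,5,8]=20  [2,4,5,7,8]=30  [2,5,6,7,8]=20  [3,4,5,7,8]=10  [4,5,6,7,8]=10
  size 6 → [0,1,2,6,7,8]=6  [0,1,5,6,7,8]=6  [1,2,5,6,7,8]=30  [1,4,5,6,7,8]=15  [2,3,4,5,7,8]=60  [2,4,5,6,7,8]=60  [3,4,5,6,7,8]=20
  size 7 → [0,1,2,5,6,7,8]=42  [0,1,4,5,6,7,8]=21  [1,2,4,5,6,7,8]=105  [1,3,4,5,6,7,8]=35  [2,3,4,5,6,7,8]=140
  first=0(l) contributes 280
  first=2(m) contributes 56
  first=3(h) contributes 168
|[w]| = 504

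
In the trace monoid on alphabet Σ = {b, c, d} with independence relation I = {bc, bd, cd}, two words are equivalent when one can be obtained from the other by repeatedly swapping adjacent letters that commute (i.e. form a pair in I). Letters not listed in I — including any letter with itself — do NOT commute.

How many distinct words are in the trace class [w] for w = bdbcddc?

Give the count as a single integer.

drop 0:b onto floor
drop 1:d onto floor
drop 2:b onto {0:b}
drop 3:c onto floor
drop 4:d onto {1:d}
drop 5:d onto {4:d}
drop 6:c onto {3:c}
ground layer = {0:b, 1:d, 3:c}
drop-orders for the pieces not yet dropped (sum over which currently-grounded one goes next):
  1 to go: {2} 1  {5} 1  {6} 1
  2 to go: {0,2} 1  {2,5} 2  {2,6} 2  {3,6} 1  {4,5} 1  {5,6} 2
  3 to go: {0,2,5} 3  {0,2,6} 3  {1,4,5} 1  {2,3,6} 3  {2,4,5} 3  {2,5,6} 6  {3,5,6} 3  {4,5,6} 3
  4 to go: {0,2,3,6} 6  {0,2,4,5} 6  {0,2,5,6} 12  {1,2,4,5} 4  {1,4,5,6} 4  {2,3,5,6} 12  {2,4,5,6} 12  {3,4,5,6} 6
  5 to go: {0,1,2,4,5} 10  {0,2,3,5,6} 30  {0,2,4,5,6} 30  {1,2,4,5,6} 20  {1,3,4,5,6} 10  {2,3,4,5,6} 30
  if 0:b drops first: 60 orders
  if 1:d drops first: 90 orders
  if 3:c drops first: 60 orders
heap linearizations: 210

210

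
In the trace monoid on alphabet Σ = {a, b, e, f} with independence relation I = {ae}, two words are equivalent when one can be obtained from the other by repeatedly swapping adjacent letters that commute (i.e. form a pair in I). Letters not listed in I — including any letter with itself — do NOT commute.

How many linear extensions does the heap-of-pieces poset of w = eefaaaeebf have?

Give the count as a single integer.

#0=e has no predecessor
#1=e depends on [0:e]
#2=f depends on [1:e]
#3=a depends on [2:f]
#4=a depends on [3:a]
#5=a depends on [4:a]
#6=e depends on [2:f]
#7=e depends on [6:e]
#8=b depends on [5:a, 7:e]
#9=f depends on [8:b]
sources: [0:e]
N(rest) = Σ N(rest − s) over sources s of rest; N(one piece) = 1:
  size 1 → [9]=1
  size 2 → [8,9]=1
  size 3 → [5,8,9]=1  [7,8,9]=1
  size 4 → [4,5,8,9]=1  [5,7,8,9]=2  [6,7,8,9]=1
  size 5 → [3,4,5,8,9]=1  [4,5,7,8,9]=3  [5,6,7,8,9]=3
  size 6 → [3,4,5,7,8,9]=4  [4,5,6,7,8,9]=6
  size 7 → [3,4,5,6,7,8,9]=10
  size 8 → [2,3,4,5,6,7,8,9]=10
  first=0(e) contributes 10

10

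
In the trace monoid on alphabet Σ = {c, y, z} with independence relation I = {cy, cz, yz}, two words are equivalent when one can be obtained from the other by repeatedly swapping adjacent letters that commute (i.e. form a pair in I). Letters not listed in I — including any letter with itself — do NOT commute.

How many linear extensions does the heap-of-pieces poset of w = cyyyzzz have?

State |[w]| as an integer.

140

piece 0:c — minimal
piece 1:y — minimal
piece 2:y rests on {1:y}
piece 3:y rests on {2:y}
piece 4:z — minimal
piece 5:z rests on {4:z}
piece 6:z rests on {5:z}
minimal pieces: {0:c, 1:y, 4:z}
ways to finish when only these pieces remain (= sum over removing one remaining piece with nothing left below it):
  1 left: {0}→1  {3}→1  {6}→1
  2 left: {0,3}→2  {0,6}→2  {2,3}→1  {3,6}→2  {5,6}→1
  3 left: {0,2,3}→3  {0,3,6}→6  {0,5,6}→3  {1,2,3}→1  {2,3,6}→3  {3,5,6}→3  {4,5,6}→1
  4 left: {0,1,2,3}→4  {0,2,3,6}→12  {0,3,5,6}→12  {0,4,5,6}→4  {1,2,3,6}→4  {2,3,5,6}→6  {3,4,5,6}→4
  5 left: {0,1,2,3,6}→20  {0,2,3,5,6}→30  {0,3,4,5,6}→20  {1,2,3,5,6}→10  {2,3,4,5,6}→10
  placing 0:c first → 20 extensions
  placing 1:y first → 60 extensions
  placing 4:z first → 60 extensions
total linear extensions = 140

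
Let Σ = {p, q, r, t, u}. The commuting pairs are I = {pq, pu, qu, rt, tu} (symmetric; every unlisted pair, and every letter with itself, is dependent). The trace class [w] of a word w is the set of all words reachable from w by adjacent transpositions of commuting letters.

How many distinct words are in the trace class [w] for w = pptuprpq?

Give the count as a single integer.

10

piece 0:p — minimal
piece 1:p rests on {0:p}
piece 2:t rests on {1:p}
piece 3:u — minimal
piece 4:p rests on {2:t}
piece 5:r rests on {3:u, 4:p}
piece 6:p rests on {5:r}
piece 7:q rests on {5:r}
minimal pieces: {0:p, 3:u}
ways to finish when only these pieces remain (= sum over removing one remaining piece with nothing left below it):
  1 left: {6}→1  {7}→1
  2 left: {6,7}→2
  3 left: {5,6,7}→2
  4 left: {3,5,6,7}→2  {4,5,6,7}→2
  5 left: {2,4,5,6,7}→2  {3,4,5,6,7}→4
  6 left: {1,2,4,5,6,7}→2  {2,3,4,5,6,7}→6
  placing 0:p first → 8 extensions
  placing 3:u first → 2 extensions
total linear extensions = 10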